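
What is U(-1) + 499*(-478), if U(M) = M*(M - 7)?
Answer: -238514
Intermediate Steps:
U(M) = M*(-7 + M)
U(-1) + 499*(-478) = -(-7 - 1) + 499*(-478) = -1*(-8) - 238522 = 8 - 238522 = -238514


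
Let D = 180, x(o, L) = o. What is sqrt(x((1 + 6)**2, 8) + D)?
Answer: sqrt(229) ≈ 15.133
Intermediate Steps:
sqrt(x((1 + 6)**2, 8) + D) = sqrt((1 + 6)**2 + 180) = sqrt(7**2 + 180) = sqrt(49 + 180) = sqrt(229)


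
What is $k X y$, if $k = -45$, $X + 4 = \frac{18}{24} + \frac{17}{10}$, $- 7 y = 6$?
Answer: $- \frac{837}{14} \approx -59.786$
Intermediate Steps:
$y = - \frac{6}{7}$ ($y = \left(- \frac{1}{7}\right) 6 = - \frac{6}{7} \approx -0.85714$)
$X = - \frac{31}{20}$ ($X = -4 + \left(\frac{18}{24} + \frac{17}{10}\right) = -4 + \left(18 \cdot \frac{1}{24} + 17 \cdot \frac{1}{10}\right) = -4 + \left(\frac{3}{4} + \frac{17}{10}\right) = -4 + \frac{49}{20} = - \frac{31}{20} \approx -1.55$)
$k X y = \left(-45\right) \left(- \frac{31}{20}\right) \left(- \frac{6}{7}\right) = \frac{279}{4} \left(- \frac{6}{7}\right) = - \frac{837}{14}$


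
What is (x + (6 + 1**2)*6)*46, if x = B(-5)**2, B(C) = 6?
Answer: 3588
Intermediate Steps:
x = 36 (x = 6**2 = 36)
(x + (6 + 1**2)*6)*46 = (36 + (6 + 1**2)*6)*46 = (36 + (6 + 1)*6)*46 = (36 + 7*6)*46 = (36 + 42)*46 = 78*46 = 3588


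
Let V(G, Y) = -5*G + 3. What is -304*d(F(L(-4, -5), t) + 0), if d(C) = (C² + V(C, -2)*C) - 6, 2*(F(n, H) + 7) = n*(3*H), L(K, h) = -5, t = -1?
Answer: 1672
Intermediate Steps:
F(n, H) = -7 + 3*H*n/2 (F(n, H) = -7 + (n*(3*H))/2 = -7 + (3*H*n)/2 = -7 + 3*H*n/2)
V(G, Y) = 3 - 5*G
d(C) = -6 + C² + C*(3 - 5*C) (d(C) = (C² + (3 - 5*C)*C) - 6 = (C² + C*(3 - 5*C)) - 6 = -6 + C² + C*(3 - 5*C))
-304*d(F(L(-4, -5), t) + 0) = -304*(-6 - 4*((-7 + (3/2)*(-1)*(-5)) + 0)² + 3*((-7 + (3/2)*(-1)*(-5)) + 0)) = -304*(-6 - 4*((-7 + 15/2) + 0)² + 3*((-7 + 15/2) + 0)) = -304*(-6 - 4*(½ + 0)² + 3*(½ + 0)) = -304*(-6 - 4*(½)² + 3*(½)) = -304*(-6 - 4*¼ + 3/2) = -304*(-6 - 1 + 3/2) = -304*(-11/2) = 1672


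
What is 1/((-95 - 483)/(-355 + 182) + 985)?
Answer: 173/170983 ≈ 0.0010118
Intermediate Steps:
1/((-95 - 483)/(-355 + 182) + 985) = 1/(-578/(-173) + 985) = 1/(-578*(-1/173) + 985) = 1/(578/173 + 985) = 1/(170983/173) = 173/170983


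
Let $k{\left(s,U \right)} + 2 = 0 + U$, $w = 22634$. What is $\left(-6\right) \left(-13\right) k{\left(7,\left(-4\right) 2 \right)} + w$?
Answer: $21854$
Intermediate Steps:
$k{\left(s,U \right)} = -2 + U$ ($k{\left(s,U \right)} = -2 + \left(0 + U\right) = -2 + U$)
$\left(-6\right) \left(-13\right) k{\left(7,\left(-4\right) 2 \right)} + w = \left(-6\right) \left(-13\right) \left(-2 - 8\right) + 22634 = 78 \left(-2 - 8\right) + 22634 = 78 \left(-10\right) + 22634 = -780 + 22634 = 21854$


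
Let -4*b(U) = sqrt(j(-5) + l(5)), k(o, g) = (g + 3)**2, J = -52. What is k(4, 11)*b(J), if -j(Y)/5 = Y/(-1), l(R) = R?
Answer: -98*I*sqrt(5) ≈ -219.13*I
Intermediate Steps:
k(o, g) = (3 + g)**2
j(Y) = 5*Y (j(Y) = -5*Y/(-1) = -5*Y*(-1) = -(-5)*Y = 5*Y)
b(U) = -I*sqrt(5)/2 (b(U) = -sqrt(5*(-5) + 5)/4 = -sqrt(-25 + 5)/4 = -I*sqrt(5)/2)
k(4, 11)*b(J) = (3 + 11)**2*(-I*sqrt(5)/2) = 14**2*(-I*sqrt(5)/2) = 196*(-I*sqrt(5)/2) = -98*I*sqrt(5)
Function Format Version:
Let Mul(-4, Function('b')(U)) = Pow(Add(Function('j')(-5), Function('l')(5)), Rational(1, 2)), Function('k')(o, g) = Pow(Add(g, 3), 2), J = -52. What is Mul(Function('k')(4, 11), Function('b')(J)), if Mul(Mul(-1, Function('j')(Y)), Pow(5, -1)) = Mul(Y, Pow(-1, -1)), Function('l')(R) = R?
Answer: Mul(-98, I, Pow(5, Rational(1, 2))) ≈ Mul(-219.13, I)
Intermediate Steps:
Function('k')(o, g) = Pow(Add(3, g), 2)
Function('j')(Y) = Mul(5, Y) (Function('j')(Y) = Mul(-5, Mul(Y, Pow(-1, -1))) = Mul(-5, Mul(Y, -1)) = Mul(-5, Mul(-1, Y)) = Mul(5, Y))
Function('b')(U) = Mul(Rational(-1, 2), I, Pow(5, Rational(1, 2))) (Function('b')(U) = Mul(Rational(-1, 4), Pow(Add(Mul(5, -5), 5), Rational(1, 2))) = Mul(Rational(-1, 4), Pow(Add(-25, 5), Rational(1, 2))) = Mul(Rational(-1, 4), Pow(-20, Rational(1, 2))) = Mul(Rational(-1, 4), Mul(2, I, Pow(5, Rational(1, 2)))) = Mul(Rational(-1, 2), I, Pow(5, Rational(1, 2))))
Mul(Function('k')(4, 11), Function('b')(J)) = Mul(Pow(Add(3, 11), 2), Mul(Rational(-1, 2), I, Pow(5, Rational(1, 2)))) = Mul(Pow(14, 2), Mul(Rational(-1, 2), I, Pow(5, Rational(1, 2)))) = Mul(196, Mul(Rational(-1, 2), I, Pow(5, Rational(1, 2)))) = Mul(-98, I, Pow(5, Rational(1, 2)))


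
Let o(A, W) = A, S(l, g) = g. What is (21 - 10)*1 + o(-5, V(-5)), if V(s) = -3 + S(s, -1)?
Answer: 6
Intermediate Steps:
V(s) = -4 (V(s) = -3 - 1 = -4)
(21 - 10)*1 + o(-5, V(-5)) = (21 - 10)*1 - 5 = 11*1 - 5 = 11 - 5 = 6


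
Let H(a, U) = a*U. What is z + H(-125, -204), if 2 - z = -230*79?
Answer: 43672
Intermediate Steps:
H(a, U) = U*a
z = 18172 (z = 2 - (-230)*79 = 2 - 1*(-18170) = 2 + 18170 = 18172)
z + H(-125, -204) = 18172 - 204*(-125) = 18172 + 25500 = 43672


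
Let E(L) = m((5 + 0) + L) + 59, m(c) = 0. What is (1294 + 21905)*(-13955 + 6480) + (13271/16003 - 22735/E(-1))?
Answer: -163732480662141/944177 ≈ -1.7341e+8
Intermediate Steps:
E(L) = 59 (E(L) = 0 + 59 = 59)
(1294 + 21905)*(-13955 + 6480) + (13271/16003 - 22735/E(-1)) = (1294 + 21905)*(-13955 + 6480) + (13271/16003 - 22735/59) = 23199*(-7475) + (13271*(1/16003) - 22735*1/59) = -173412525 + (13271/16003 - 22735/59) = -173412525 - 363045216/944177 = -163732480662141/944177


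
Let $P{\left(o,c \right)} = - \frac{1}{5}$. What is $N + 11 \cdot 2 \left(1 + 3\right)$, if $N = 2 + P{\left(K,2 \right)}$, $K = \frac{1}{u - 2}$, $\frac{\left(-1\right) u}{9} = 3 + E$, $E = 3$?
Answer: $\frac{449}{5} \approx 89.8$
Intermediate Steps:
$u = -54$ ($u = - 9 \left(3 + 3\right) = \left(-9\right) 6 = -54$)
$K = - \frac{1}{56}$ ($K = \frac{1}{-54 - 2} = \frac{1}{-56} = - \frac{1}{56} \approx -0.017857$)
$P{\left(o,c \right)} = - \frac{1}{5}$ ($P{\left(o,c \right)} = \left(-1\right) \frac{1}{5} = - \frac{1}{5}$)
$N = \frac{9}{5}$ ($N = 2 - \frac{1}{5} = \frac{9}{5} \approx 1.8$)
$N + 11 \cdot 2 \left(1 + 3\right) = \frac{9}{5} + 11 \cdot 2 \left(1 + 3\right) = \frac{9}{5} + 11 \cdot 2 \cdot 4 = \frac{9}{5} + 11 \cdot 8 = \frac{9}{5} + 88 = \frac{449}{5}$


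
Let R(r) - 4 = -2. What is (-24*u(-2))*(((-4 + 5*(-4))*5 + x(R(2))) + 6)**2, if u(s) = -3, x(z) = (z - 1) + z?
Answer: 887112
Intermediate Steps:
R(r) = 2 (R(r) = 4 - 2 = 2)
x(z) = -1 + 2*z (x(z) = (-1 + z) + z = -1 + 2*z)
(-24*u(-2))*(((-4 + 5*(-4))*5 + x(R(2))) + 6)**2 = (-24*(-3))*(((-4 + 5*(-4))*5 + (-1 + 2*2)) + 6)**2 = 72*(((-4 - 20)*5 + (-1 + 4)) + 6)**2 = 72*((-24*5 + 3) + 6)**2 = 72*((-120 + 3) + 6)**2 = 72*(-117 + 6)**2 = 72*(-111)**2 = 72*12321 = 887112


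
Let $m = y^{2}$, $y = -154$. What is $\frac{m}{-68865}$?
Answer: $- \frac{23716}{68865} \approx -0.34438$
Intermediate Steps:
$m = 23716$ ($m = \left(-154\right)^{2} = 23716$)
$\frac{m}{-68865} = \frac{23716}{-68865} = 23716 \left(- \frac{1}{68865}\right) = - \frac{23716}{68865}$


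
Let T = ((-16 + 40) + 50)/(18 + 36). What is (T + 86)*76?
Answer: 179284/27 ≈ 6640.1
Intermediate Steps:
T = 37/27 (T = (24 + 50)/54 = 74*(1/54) = 37/27 ≈ 1.3704)
(T + 86)*76 = (37/27 + 86)*76 = (2359/27)*76 = 179284/27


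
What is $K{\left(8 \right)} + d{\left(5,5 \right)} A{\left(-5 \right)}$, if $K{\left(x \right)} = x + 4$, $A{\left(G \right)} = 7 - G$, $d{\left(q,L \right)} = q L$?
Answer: $312$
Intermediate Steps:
$d{\left(q,L \right)} = L q$
$K{\left(x \right)} = 4 + x$
$K{\left(8 \right)} + d{\left(5,5 \right)} A{\left(-5 \right)} = \left(4 + 8\right) + 5 \cdot 5 \left(7 - -5\right) = 12 + 25 \left(7 + 5\right) = 12 + 25 \cdot 12 = 12 + 300 = 312$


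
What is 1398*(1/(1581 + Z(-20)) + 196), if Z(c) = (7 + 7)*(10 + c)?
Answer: 394846926/1441 ≈ 2.7401e+5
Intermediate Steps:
Z(c) = 140 + 14*c (Z(c) = 14*(10 + c) = 140 + 14*c)
1398*(1/(1581 + Z(-20)) + 196) = 1398*(1/(1581 + (140 + 14*(-20))) + 196) = 1398*(1/(1581 + (140 - 280)) + 196) = 1398*(1/(1581 - 140) + 196) = 1398*(1/1441 + 196) = 1398*(282437/1441) = 394846926/1441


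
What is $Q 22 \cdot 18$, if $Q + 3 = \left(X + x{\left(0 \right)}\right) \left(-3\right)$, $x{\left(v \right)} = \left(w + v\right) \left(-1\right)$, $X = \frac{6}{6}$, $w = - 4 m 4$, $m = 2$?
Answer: $-40392$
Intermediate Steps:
$w = -32$ ($w = \left(-4\right) 2 \cdot 4 = \left(-8\right) 4 = -32$)
$X = 1$ ($X = 6 \cdot \frac{1}{6} = 1$)
$x{\left(v \right)} = 32 - v$ ($x{\left(v \right)} = \left(-32 + v\right) \left(-1\right) = 32 - v$)
$Q = -102$ ($Q = -3 + \left(1 + \left(32 - 0\right)\right) \left(-3\right) = -3 + \left(1 + \left(32 + 0\right)\right) \left(-3\right) = -3 + \left(1 + 32\right) \left(-3\right) = -3 + 33 \left(-3\right) = -3 - 99 = -102$)
$Q 22 \cdot 18 = \left(-102\right) 22 \cdot 18 = \left(-2244\right) 18 = -40392$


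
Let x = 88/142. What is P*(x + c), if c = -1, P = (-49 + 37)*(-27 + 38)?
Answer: 3564/71 ≈ 50.197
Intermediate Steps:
P = -132 (P = -12*11 = -132)
x = 44/71 (x = 88*(1/142) = 44/71 ≈ 0.61972)
P*(x + c) = -132*(44/71 - 1) = -132*(-27/71) = 3564/71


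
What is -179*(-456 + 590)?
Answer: -23986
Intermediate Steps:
-179*(-456 + 590) = -179*134 = -23986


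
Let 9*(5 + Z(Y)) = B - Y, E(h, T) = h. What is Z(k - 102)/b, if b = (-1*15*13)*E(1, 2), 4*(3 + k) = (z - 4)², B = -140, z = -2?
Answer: 89/1755 ≈ 0.050712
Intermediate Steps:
k = 6 (k = -3 + (-2 - 4)²/4 = -3 + (¼)*(-6)² = -3 + (¼)*36 = -3 + 9 = 6)
Z(Y) = -185/9 - Y/9 (Z(Y) = -5 + (-140 - Y)/9 = -5 + (-140/9 - Y/9) = -185/9 - Y/9)
b = -195 (b = (-1*15*13)*1 = -15*13*1 = -195*1 = -195)
Z(k - 102)/b = (-185/9 - (6 - 102)/9)/(-195) = (-185/9 - ⅑*(-96))*(-1/195) = (-185/9 + 32/3)*(-1/195) = -89/9*(-1/195) = 89/1755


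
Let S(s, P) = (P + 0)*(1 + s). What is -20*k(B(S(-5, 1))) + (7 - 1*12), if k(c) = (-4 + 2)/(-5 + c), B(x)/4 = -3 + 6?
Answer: 5/7 ≈ 0.71429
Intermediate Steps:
S(s, P) = P*(1 + s)
B(x) = 12 (B(x) = 4*(-3 + 6) = 4*3 = 12)
k(c) = -2/(-5 + c)
-20*k(B(S(-5, 1))) + (7 - 1*12) = -(-40)/(-5 + 12) + (7 - 1*12) = -(-40)/7 + (7 - 12) = -(-40)/7 - 5 = -20*(-2/7) - 5 = 40/7 - 5 = 5/7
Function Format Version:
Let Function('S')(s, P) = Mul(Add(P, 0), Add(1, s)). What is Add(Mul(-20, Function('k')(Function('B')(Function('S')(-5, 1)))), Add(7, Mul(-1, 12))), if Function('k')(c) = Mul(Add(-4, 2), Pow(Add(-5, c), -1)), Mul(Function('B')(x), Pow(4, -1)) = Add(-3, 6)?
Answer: Rational(5, 7) ≈ 0.71429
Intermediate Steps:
Function('S')(s, P) = Mul(P, Add(1, s))
Function('B')(x) = 12 (Function('B')(x) = Mul(4, Add(-3, 6)) = Mul(4, 3) = 12)
Function('k')(c) = Mul(-2, Pow(Add(-5, c), -1))
Add(Mul(-20, Function('k')(Function('B')(Function('S')(-5, 1)))), Add(7, Mul(-1, 12))) = Add(Mul(-20, Mul(-2, Pow(Add(-5, 12), -1))), Add(7, Mul(-1, 12))) = Add(Mul(-20, Mul(-2, Pow(7, -1))), Add(7, -12)) = Add(Mul(-20, Mul(-2, Rational(1, 7))), -5) = Add(Mul(-20, Rational(-2, 7)), -5) = Add(Rational(40, 7), -5) = Rational(5, 7)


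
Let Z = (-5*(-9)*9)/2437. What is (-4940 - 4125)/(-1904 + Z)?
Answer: 22091405/4639643 ≈ 4.7614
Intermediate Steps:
Z = 405/2437 (Z = (45*9)*(1/2437) = 405*(1/2437) = 405/2437 ≈ 0.16619)
(-4940 - 4125)/(-1904 + Z) = (-4940 - 4125)/(-1904 + 405/2437) = -9065/(-4639643/2437) = -9065*(-2437/4639643) = 22091405/4639643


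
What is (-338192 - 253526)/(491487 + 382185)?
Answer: -295859/436836 ≈ -0.67728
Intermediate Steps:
(-338192 - 253526)/(491487 + 382185) = -591718/873672 = -591718*1/873672 = -295859/436836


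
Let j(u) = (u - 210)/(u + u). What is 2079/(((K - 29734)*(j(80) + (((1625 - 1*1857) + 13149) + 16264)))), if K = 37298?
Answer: 8316/882875753 ≈ 9.4192e-6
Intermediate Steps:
j(u) = (-210 + u)/(2*u) (j(u) = (-210 + u)/((2*u)) = (-210 + u)*(1/(2*u)) = (-210 + u)/(2*u))
2079/(((K - 29734)*(j(80) + (((1625 - 1*1857) + 13149) + 16264)))) = 2079/(((37298 - 29734)*((1/2)*(-210 + 80)/80 + (((1625 - 1*1857) + 13149) + 16264)))) = 2079/((7564*((1/2)*(1/80)*(-130) + (((1625 - 1857) + 13149) + 16264)))) = 2079/((7564*(-13/16 + ((-232 + 13149) + 16264)))) = 2079/((7564*(-13/16 + (12917 + 16264)))) = 2079/((7564*(-13/16 + 29181))) = 2079/((7564*(466883/16))) = 2079/(882875753/4) = 2079*(4/882875753) = 8316/882875753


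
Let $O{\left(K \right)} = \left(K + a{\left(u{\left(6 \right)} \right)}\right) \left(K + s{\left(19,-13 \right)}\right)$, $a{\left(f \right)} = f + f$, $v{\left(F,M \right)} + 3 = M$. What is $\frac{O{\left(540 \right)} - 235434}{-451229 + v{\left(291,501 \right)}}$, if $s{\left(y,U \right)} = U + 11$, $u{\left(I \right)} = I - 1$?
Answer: $- \frac{60466}{450731} \approx -0.13415$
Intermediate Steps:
$v{\left(F,M \right)} = -3 + M$
$u{\left(I \right)} = -1 + I$
$a{\left(f \right)} = 2 f$
$s{\left(y,U \right)} = 11 + U$
$O{\left(K \right)} = \left(-2 + K\right) \left(10 + K\right)$ ($O{\left(K \right)} = \left(K + 2 \left(-1 + 6\right)\right) \left(K + \left(11 - 13\right)\right) = \left(K + 2 \cdot 5\right) \left(K - 2\right) = \left(K + 10\right) \left(-2 + K\right) = \left(10 + K\right) \left(-2 + K\right) = \left(-2 + K\right) \left(10 + K\right)$)
$\frac{O{\left(540 \right)} - 235434}{-451229 + v{\left(291,501 \right)}} = \frac{\left(-20 + 540^{2} + 8 \cdot 540\right) - 235434}{-451229 + \left(-3 + 501\right)} = \frac{\left(-20 + 291600 + 4320\right) - 235434}{-451229 + 498} = \frac{295900 - 235434}{-450731} = 60466 \left(- \frac{1}{450731}\right) = - \frac{60466}{450731}$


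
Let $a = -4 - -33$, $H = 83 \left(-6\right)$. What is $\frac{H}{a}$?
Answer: $- \frac{498}{29} \approx -17.172$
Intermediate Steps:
$H = -498$
$a = 29$ ($a = -4 + 33 = 29$)
$\frac{H}{a} = - \frac{498}{29}$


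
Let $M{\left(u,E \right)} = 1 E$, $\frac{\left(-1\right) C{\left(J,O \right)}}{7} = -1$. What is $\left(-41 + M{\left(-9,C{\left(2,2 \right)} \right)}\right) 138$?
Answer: $-4692$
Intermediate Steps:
$C{\left(J,O \right)} = 7$ ($C{\left(J,O \right)} = \left(-7\right) \left(-1\right) = 7$)
$M{\left(u,E \right)} = E$
$\left(-41 + M{\left(-9,C{\left(2,2 \right)} \right)}\right) 138 = \left(-41 + 7\right) 138 = \left(-34\right) 138 = -4692$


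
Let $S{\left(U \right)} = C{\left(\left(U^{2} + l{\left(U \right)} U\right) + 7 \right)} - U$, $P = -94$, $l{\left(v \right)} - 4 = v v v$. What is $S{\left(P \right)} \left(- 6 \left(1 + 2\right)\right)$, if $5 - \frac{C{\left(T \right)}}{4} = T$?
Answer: $5622000084$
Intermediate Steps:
$l{\left(v \right)} = 4 + v^{3}$ ($l{\left(v \right)} = 4 + v v v = 4 + v^{2} v = 4 + v^{3}$)
$C{\left(T \right)} = 20 - 4 T$
$S{\left(U \right)} = -8 - U - 4 U^{2} - 4 U \left(4 + U^{3}\right)$ ($S{\left(U \right)} = \left(20 - 4 \left(\left(U^{2} + \left(4 + U^{3}\right) U\right) + 7\right)\right) - U = \left(20 - 4 \left(\left(U^{2} + U \left(4 + U^{3}\right)\right) + 7\right)\right) - U = \left(20 - 4 \left(7 + U^{2} + U \left(4 + U^{3}\right)\right)\right) - U = \left(20 - \left(28 + 4 U^{2} + 4 U \left(4 + U^{3}\right)\right)\right) - U = \left(-8 - 4 U^{2} - 4 U \left(4 + U^{3}\right)\right) - U = -8 - U - 4 U^{2} - 4 U \left(4 + U^{3}\right)$)
$S{\left(P \right)} \left(- 6 \left(1 + 2\right)\right) = \left(-8 - -1598 - 4 \left(-94\right)^{2} - 4 \left(-94\right)^{4}\right) \left(- 6 \left(1 + 2\right)\right) = \left(-8 + 1598 - 35344 - 312299584\right) \left(\left(-6\right) 3\right) = \left(-8 + 1598 - 35344 - 312299584\right) \left(-18\right) = \left(-312333338\right) \left(-18\right) = 5622000084$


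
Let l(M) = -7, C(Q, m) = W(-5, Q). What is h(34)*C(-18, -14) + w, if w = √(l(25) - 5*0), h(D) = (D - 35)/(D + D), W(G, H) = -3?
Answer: 3/68 + I*√7 ≈ 0.044118 + 2.6458*I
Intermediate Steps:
C(Q, m) = -3
h(D) = (-35 + D)/(2*D) (h(D) = (-35 + D)/((2*D)) = (-35 + D)*(1/(2*D)) = (-35 + D)/(2*D))
w = I*√7 (w = √(-7 - 5*0) = √(-7 + 0) = √(-7) = I*√7 ≈ 2.6458*I)
h(34)*C(-18, -14) + w = ((½)*(-35 + 34)/34)*(-3) + I*√7 = ((½)*(1/34)*(-1))*(-3) + I*√7 = -1/68*(-3) + I*√7 = 3/68 + I*√7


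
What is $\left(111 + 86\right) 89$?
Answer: $17533$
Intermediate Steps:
$\left(111 + 86\right) 89 = 197 \cdot 89 = 17533$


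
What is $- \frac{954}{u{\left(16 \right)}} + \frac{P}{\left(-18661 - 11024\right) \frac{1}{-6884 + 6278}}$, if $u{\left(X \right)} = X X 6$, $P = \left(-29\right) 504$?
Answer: $- \frac{757395897}{2533120} \approx -299.0$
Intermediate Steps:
$P = -14616$
$u{\left(X \right)} = 6 X^{2}$ ($u{\left(X \right)} = X^{2} \cdot 6 = 6 X^{2}$)
$- \frac{954}{u{\left(16 \right)}} + \frac{P}{\left(-18661 - 11024\right) \frac{1}{-6884 + 6278}} = - \frac{954}{6 \cdot 16^{2}} - \frac{14616}{\left(-18661 - 11024\right) \frac{1}{-6884 + 6278}} = - \frac{954}{6 \cdot 256} - \frac{14616}{\left(-29685\right) \frac{1}{-606}} = - \frac{954}{1536} - \frac{14616}{\left(-29685\right) \left(- \frac{1}{606}\right)} = \left(-954\right) \frac{1}{1536} - \frac{14616}{\frac{9895}{202}} = - \frac{159}{256} - \frac{2952432}{9895} = - \frac{757395897}{2533120}$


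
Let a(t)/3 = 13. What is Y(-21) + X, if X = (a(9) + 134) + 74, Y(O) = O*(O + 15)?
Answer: 373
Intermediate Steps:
a(t) = 39 (a(t) = 3*13 = 39)
Y(O) = O*(15 + O)
X = 247 (X = (39 + 134) + 74 = 173 + 74 = 247)
Y(-21) + X = -21*(15 - 21) + 247 = -21*(-6) + 247 = 126 + 247 = 373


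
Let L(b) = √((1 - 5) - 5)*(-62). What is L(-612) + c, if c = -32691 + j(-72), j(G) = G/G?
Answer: -32690 - 186*I ≈ -32690.0 - 186.0*I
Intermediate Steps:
j(G) = 1
L(b) = -186*I (L(b) = √(-4 - 5)*(-62) = √(-9)*(-62) = (3*I)*(-62) = -186*I)
c = -32690 (c = -32691 + 1 = -32690)
L(-612) + c = -186*I - 32690 = -32690 - 186*I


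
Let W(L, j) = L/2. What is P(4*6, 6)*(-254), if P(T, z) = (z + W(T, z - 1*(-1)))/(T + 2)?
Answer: -2286/13 ≈ -175.85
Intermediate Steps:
W(L, j) = L/2 (W(L, j) = L*(½) = L/2)
P(T, z) = (z + T/2)/(2 + T) (P(T, z) = (z + T/2)/(T + 2) = (z + T/2)/(2 + T))
P(4*6, 6)*(-254) = ((6 + (4*6)/2)/(2 + 4*6))*(-254) = ((6 + (½)*24)/(2 + 24))*(-254) = ((6 + 12)/26)*(-254) = ((1/26)*18)*(-254) = (9/13)*(-254) = -2286/13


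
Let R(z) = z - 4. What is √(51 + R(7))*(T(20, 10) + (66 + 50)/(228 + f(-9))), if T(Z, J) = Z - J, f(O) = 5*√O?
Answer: 2*√6*(91423 - 290*I)/5801 ≈ 77.207 - 0.24491*I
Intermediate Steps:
R(z) = -4 + z
√(51 + R(7))*(T(20, 10) + (66 + 50)/(228 + f(-9))) = √(51 + (-4 + 7))*((20 - 1*10) + (66 + 50)/(228 + 5*√(-9))) = √(51 + 3)*((20 - 10) + 116/(228 + 5*(3*I))) = √54*(10 + 116/(228 + 15*I)) = (3*√6)*(10 + 116*((228 - 15*I)/52209)) = (3*√6)*(10 + 116*(228 - 15*I)/52209) = 3*√6*(10 + 116*(228 - 15*I)/52209)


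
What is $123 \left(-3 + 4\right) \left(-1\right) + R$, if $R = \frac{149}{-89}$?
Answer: $- \frac{11096}{89} \approx -124.67$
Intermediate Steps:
$R = - \frac{149}{89}$ ($R = 149 \left(- \frac{1}{89}\right) = - \frac{149}{89} \approx -1.6742$)
$123 \left(-3 + 4\right) \left(-1\right) + R = 123 \left(-3 + 4\right) \left(-1\right) - \frac{149}{89} = 123 \cdot 1 \left(-1\right) - \frac{149}{89} = 123 \left(-1\right) - \frac{149}{89} = -123 - \frac{149}{89} = - \frac{11096}{89}$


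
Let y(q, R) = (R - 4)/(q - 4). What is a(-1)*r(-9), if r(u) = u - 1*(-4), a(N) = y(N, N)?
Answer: -5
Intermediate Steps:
y(q, R) = (-4 + R)/(-4 + q)
a(N) = 1 (a(N) = (-4 + N)/(-4 + N) = 1)
r(u) = 4 + u (r(u) = u + 4 = 4 + u)
a(-1)*r(-9) = 1*(4 - 9) = 1*(-5) = -5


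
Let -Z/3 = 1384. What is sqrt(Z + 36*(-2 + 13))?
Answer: 2*I*sqrt(939) ≈ 61.286*I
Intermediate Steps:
Z = -4152 (Z = -3*1384 = -4152)
sqrt(Z + 36*(-2 + 13)) = sqrt(-4152 + 36*(-2 + 13)) = sqrt(-4152 + 36*11) = sqrt(-4152 + 396) = sqrt(-3756) = 2*I*sqrt(939)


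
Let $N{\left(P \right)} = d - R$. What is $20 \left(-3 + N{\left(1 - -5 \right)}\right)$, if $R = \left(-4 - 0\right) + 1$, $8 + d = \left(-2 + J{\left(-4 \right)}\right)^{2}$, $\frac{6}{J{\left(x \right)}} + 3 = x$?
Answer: $\frac{160}{49} \approx 3.2653$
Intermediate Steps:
$J{\left(x \right)} = \frac{6}{-3 + x}$
$d = \frac{8}{49}$ ($d = -8 + \left(-2 + \frac{6}{-3 - 4}\right)^{2} = -8 + \left(-2 + \frac{6}{-7}\right)^{2} = -8 + \left(-2 + 6 \left(- \frac{1}{7}\right)\right)^{2} = -8 + \left(-2 - \frac{6}{7}\right)^{2} = -8 + \left(- \frac{20}{7}\right)^{2} = -8 + \frac{400}{49} = \frac{8}{49} \approx 0.16327$)
$R = -3$ ($R = \left(-4 + 0\right) + 1 = -4 + 1 = -3$)
$N{\left(P \right)} = \frac{155}{49}$ ($N{\left(P \right)} = \frac{8}{49} - -3 = \frac{8}{49} + 3 = \frac{155}{49}$)
$20 \left(-3 + N{\left(1 - -5 \right)}\right) = 20 \left(-3 + \frac{155}{49}\right) = 20 \cdot \frac{8}{49} = \frac{160}{49}$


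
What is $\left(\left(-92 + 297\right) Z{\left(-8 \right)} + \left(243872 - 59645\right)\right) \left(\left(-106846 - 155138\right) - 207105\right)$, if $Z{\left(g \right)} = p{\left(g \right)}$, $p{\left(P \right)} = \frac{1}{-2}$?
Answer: $- \frac{172741555161}{2} \approx -8.6371 \cdot 10^{10}$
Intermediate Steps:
$p{\left(P \right)} = - \frac{1}{2}$
$Z{\left(g \right)} = - \frac{1}{2}$
$\left(\left(-92 + 297\right) Z{\left(-8 \right)} + \left(243872 - 59645\right)\right) \left(\left(-106846 - 155138\right) - 207105\right) = \left(\left(-92 + 297\right) \left(- \frac{1}{2}\right) + \left(243872 - 59645\right)\right) \left(\left(-106846 - 155138\right) - 207105\right) = \left(205 \left(- \frac{1}{2}\right) + 184227\right) \left(-261984 - 207105\right) = \left(- \frac{205}{2} + 184227\right) \left(-469089\right) = \frac{368249}{2} \left(-469089\right) = - \frac{172741555161}{2}$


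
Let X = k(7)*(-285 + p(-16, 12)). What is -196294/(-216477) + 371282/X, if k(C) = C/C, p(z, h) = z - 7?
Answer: -40156777481/33337458 ≈ -1204.6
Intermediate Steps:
p(z, h) = -7 + z
k(C) = 1
X = -308 (X = 1*(-285 + (-7 - 16)) = 1*(-285 - 23) = 1*(-308) = -308)
-196294/(-216477) + 371282/X = -196294/(-216477) + 371282/(-308) = -196294*(-1/216477) + 371282*(-1/308) = 196294/216477 - 185641/154 = -40156777481/33337458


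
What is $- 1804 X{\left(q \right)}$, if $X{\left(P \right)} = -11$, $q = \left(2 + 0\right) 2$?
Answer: $19844$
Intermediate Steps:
$q = 4$ ($q = 2 \cdot 2 = 4$)
$- 1804 X{\left(q \right)} = \left(-1804\right) \left(-11\right) = 19844$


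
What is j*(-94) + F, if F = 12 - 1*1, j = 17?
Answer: -1587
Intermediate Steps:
F = 11 (F = 12 - 1 = 11)
j*(-94) + F = 17*(-94) + 11 = -1598 + 11 = -1587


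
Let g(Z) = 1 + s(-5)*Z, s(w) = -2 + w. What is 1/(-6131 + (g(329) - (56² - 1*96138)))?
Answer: 1/84569 ≈ 1.1825e-5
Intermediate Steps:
g(Z) = 1 - 7*Z (g(Z) = 1 + (-2 - 5)*Z = 1 - 7*Z)
1/(-6131 + (g(329) - (56² - 1*96138))) = 1/(-6131 + ((1 - 7*329) - (56² - 1*96138))) = 1/(-6131 + ((1 - 2303) - (3136 - 96138))) = 1/(-6131 + (-2302 - 1*(-93002))) = 1/(-6131 + (-2302 + 93002)) = 1/(-6131 + 90700) = 1/84569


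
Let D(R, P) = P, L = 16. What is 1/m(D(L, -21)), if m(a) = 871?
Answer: 1/871 ≈ 0.0011481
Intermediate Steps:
1/m(D(L, -21)) = 1/871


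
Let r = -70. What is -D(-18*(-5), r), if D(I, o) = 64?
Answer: -64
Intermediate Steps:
-D(-18*(-5), r) = -1*64 = -64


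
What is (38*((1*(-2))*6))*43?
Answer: -19608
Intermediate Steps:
(38*((1*(-2))*6))*43 = (38*(-2*6))*43 = (38*(-12))*43 = -456*43 = -19608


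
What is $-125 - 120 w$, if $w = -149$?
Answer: $17755$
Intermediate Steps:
$-125 - 120 w = -125 - -17880 = -125 + 17880 = 17755$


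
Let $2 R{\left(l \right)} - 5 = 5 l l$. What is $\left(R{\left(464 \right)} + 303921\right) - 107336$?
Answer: $\frac{1469655}{2} \approx 7.3483 \cdot 10^{5}$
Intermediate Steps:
$R{\left(l \right)} = \frac{5}{2} + \frac{5 l^{2}}{2}$ ($R{\left(l \right)} = \frac{5}{2} + \frac{5 l l}{2} = \frac{5}{2} + \frac{5 l^{2}}{2}$)
$\left(R{\left(464 \right)} + 303921\right) - 107336 = \left(\left(\frac{5}{2} + \frac{5 \cdot 464^{2}}{2}\right) + 303921\right) - 107336 = \left(\left(\frac{5}{2} + \frac{5}{2} \cdot 215296\right) + 303921\right) - 107336 = \left(\left(\frac{5}{2} + 538240\right) + 303921\right) - 107336 = \left(\frac{1076485}{2} + 303921\right) - 107336 = \frac{1684327}{2} - 107336 = \frac{1469655}{2}$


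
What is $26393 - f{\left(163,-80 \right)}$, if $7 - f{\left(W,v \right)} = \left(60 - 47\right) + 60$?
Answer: $26459$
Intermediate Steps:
$f{\left(W,v \right)} = -66$ ($f{\left(W,v \right)} = 7 - \left(\left(60 - 47\right) + 60\right) = 7 - \left(13 + 60\right) = 7 - 73 = -66$)
$26393 - f{\left(163,-80 \right)} = 26393 - -66 = 26393 + 66 = 26459$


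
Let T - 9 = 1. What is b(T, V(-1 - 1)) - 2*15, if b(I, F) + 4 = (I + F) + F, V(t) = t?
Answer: -28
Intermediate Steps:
T = 10 (T = 9 + 1 = 10)
b(I, F) = -4 + I + 2*F (b(I, F) = -4 + ((I + F) + F) = -4 + ((F + I) + F) = -4 + (I + 2*F) = -4 + I + 2*F)
b(T, V(-1 - 1)) - 2*15 = (-4 + 10 + 2*(-1 - 1)) - 2*15 = (-4 + 10 + 2*(-2)) - 30 = (-4 + 10 - 4) - 30 = 2 - 30 = -28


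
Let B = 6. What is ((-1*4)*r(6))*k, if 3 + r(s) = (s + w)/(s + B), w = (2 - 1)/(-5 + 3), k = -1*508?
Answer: -15494/3 ≈ -5164.7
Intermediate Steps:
k = -508
w = -½ (w = 1/(-2) = 1*(-½) = -½ ≈ -0.50000)
r(s) = -3 + (-½ + s)/(6 + s) (r(s) = -3 + (s - ½)/(s + 6) = -3 + (-½ + s)/(6 + s))
((-1*4)*r(6))*k = ((-1*4)*((-37 - 4*6)/(2*(6 + 6))))*(-508) = -2*(-37 - 24)/12*(-508) = -2*(-61)/12*(-508) = -4*(-61/24)*(-508) = (61/6)*(-508) = -15494/3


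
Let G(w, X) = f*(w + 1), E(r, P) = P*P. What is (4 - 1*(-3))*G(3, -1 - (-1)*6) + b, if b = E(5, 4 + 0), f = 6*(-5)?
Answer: -824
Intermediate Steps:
f = -30
E(r, P) = P²
G(w, X) = -30 - 30*w (G(w, X) = -30*(w + 1) = -30*(1 + w) = -30 - 30*w)
b = 16 (b = (4 + 0)² = 4² = 16)
(4 - 1*(-3))*G(3, -1 - (-1)*6) + b = (4 - 1*(-3))*(-30 - 30*3) + 16 = (4 + 3)*(-30 - 90) + 16 = 7*(-120) + 16 = -840 + 16 = -824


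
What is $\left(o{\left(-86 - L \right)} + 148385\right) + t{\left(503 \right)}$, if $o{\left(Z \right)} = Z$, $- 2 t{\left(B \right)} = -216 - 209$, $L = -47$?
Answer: $\frac{297117}{2} \approx 1.4856 \cdot 10^{5}$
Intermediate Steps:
$t{\left(B \right)} = \frac{425}{2}$ ($t{\left(B \right)} = - \frac{-216 - 209}{2} = \left(- \frac{1}{2}\right) \left(-425\right) = \frac{425}{2}$)
$\left(o{\left(-86 - L \right)} + 148385\right) + t{\left(503 \right)} = \left(\left(-86 - -47\right) + 148385\right) + \frac{425}{2} = \left(\left(-86 + 47\right) + 148385\right) + \frac{425}{2} = \left(-39 + 148385\right) + \frac{425}{2} = 148346 + \frac{425}{2} = \frac{297117}{2}$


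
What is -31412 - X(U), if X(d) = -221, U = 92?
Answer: -31191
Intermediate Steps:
-31412 - X(U) = -31412 - 1*(-221) = -31412 + 221 = -31191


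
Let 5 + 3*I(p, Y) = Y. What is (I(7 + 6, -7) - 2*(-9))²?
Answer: 196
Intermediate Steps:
I(p, Y) = -5/3 + Y/3
(I(7 + 6, -7) - 2*(-9))² = ((-5/3 + (⅓)*(-7)) - 2*(-9))² = ((-5/3 - 7/3) + 18)² = (-4 + 18)² = 14² = 196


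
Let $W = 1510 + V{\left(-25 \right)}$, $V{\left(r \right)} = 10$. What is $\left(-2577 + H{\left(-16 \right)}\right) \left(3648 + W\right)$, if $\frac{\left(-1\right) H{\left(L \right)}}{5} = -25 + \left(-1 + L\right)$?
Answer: $-12232656$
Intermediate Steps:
$H{\left(L \right)} = 130 - 5 L$ ($H{\left(L \right)} = - 5 \left(-25 + \left(-1 + L\right)\right) = - 5 \left(-26 + L\right) = 130 - 5 L$)
$W = 1520$ ($W = 1510 + 10 = 1520$)
$\left(-2577 + H{\left(-16 \right)}\right) \left(3648 + W\right) = \left(-2577 + \left(130 - -80\right)\right) \left(3648 + 1520\right) = \left(-2577 + \left(130 + 80\right)\right) 5168 = \left(-2577 + 210\right) 5168 = \left(-2367\right) 5168 = -12232656$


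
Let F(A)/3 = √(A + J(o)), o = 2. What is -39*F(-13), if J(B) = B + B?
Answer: -351*I ≈ -351.0*I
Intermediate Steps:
J(B) = 2*B
F(A) = 3*√(4 + A) (F(A) = 3*√(A + 2*2) = 3*√(A + 4) = 3*√(4 + A))
-39*F(-13) = -117*√(4 - 13) = -117*√(-9) = -117*3*I = -351*I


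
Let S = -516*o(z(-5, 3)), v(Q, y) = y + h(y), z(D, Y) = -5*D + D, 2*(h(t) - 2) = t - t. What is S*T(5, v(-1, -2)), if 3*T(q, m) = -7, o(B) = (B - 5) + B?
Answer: 42140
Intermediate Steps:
h(t) = 2 (h(t) = 2 + (t - t)/2 = 2 + (1/2)*0 = 2 + 0 = 2)
z(D, Y) = -4*D
v(Q, y) = 2 + y (v(Q, y) = y + 2 = 2 + y)
o(B) = -5 + 2*B (o(B) = (-5 + B) + B = -5 + 2*B)
T(q, m) = -7/3 (T(q, m) = (1/3)*(-7) = -7/3)
S = -18060 (S = -516*(-5 + 2*(-4*(-5))) = -516*(-5 + 2*20) = -516*(-5 + 40) = -516*35 = -18060)
S*T(5, v(-1, -2)) = -18060*(-7/3) = 42140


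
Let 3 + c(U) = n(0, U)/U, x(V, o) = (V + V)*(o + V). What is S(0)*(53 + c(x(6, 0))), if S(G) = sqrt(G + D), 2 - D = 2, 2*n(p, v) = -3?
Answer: 0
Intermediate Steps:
n(p, v) = -3/2 (n(p, v) = (1/2)*(-3) = -3/2)
D = 0 (D = 2 - 1*2 = 2 - 2 = 0)
x(V, o) = 2*V*(V + o) (x(V, o) = (2*V)*(V + o) = 2*V*(V + o))
S(G) = sqrt(G) (S(G) = sqrt(G + 0) = sqrt(G))
c(U) = -3 - 3/(2*U)
S(0)*(53 + c(x(6, 0))) = sqrt(0)*(53 + (-3 - 3*1/(12*(6 + 0))/2)) = 0*(53 + (-3 - 3/(2*(2*6*6)))) = 0*(53 + (-3 - 3/2/72)) = 0*(53 + (-3 - 3/2*1/72)) = 0*(53 + (-3 - 1/48)) = 0*(53 - 145/48) = 0*(2399/48) = 0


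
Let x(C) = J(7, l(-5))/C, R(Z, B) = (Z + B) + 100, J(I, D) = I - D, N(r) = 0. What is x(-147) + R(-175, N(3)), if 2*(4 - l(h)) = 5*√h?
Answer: -3676/49 - 5*I*√5/294 ≈ -75.02 - 0.038028*I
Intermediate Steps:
l(h) = 4 - 5*√h/2
R(Z, B) = 100 + B + Z (R(Z, B) = (B + Z) + 100 = 100 + B + Z)
x(C) = (3 + 5*I*√5/2)/C (x(C) = (7 - (4 - 5*I*√5/2))/C = (7 + (-4 + 5*I*√5/2))/C = (3 + 5*I*√5/2)/C)
x(-147) + R(-175, N(3)) = (½)*(6 + 5*I*√5)/(-147) + (100 + 0 - 175) = (½)*(-1/147)*(6 + 5*I*√5) - 75 = (-1/49 - 5*I*√5/294) - 75 = -3676/49 - 5*I*√5/294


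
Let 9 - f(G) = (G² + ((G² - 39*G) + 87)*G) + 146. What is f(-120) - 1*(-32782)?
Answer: 2318285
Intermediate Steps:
f(G) = -137 - G² - G*(87 + G² - 39*G) (f(G) = 9 - ((G² + ((G² - 39*G) + 87)*G) + 146) = 9 - ((G² + (87 + G² - 39*G)*G) + 146) = 9 - ((G² + G*(87 + G² - 39*G)) + 146) = 9 - (146 + G² + G*(87 + G² - 39*G)) = 9 + (-146 - G² - G*(87 + G² - 39*G)) = -137 - G² - G*(87 + G² - 39*G))
f(-120) - 1*(-32782) = (-137 - 1*(-120)³ - 87*(-120) + 38*(-120)²) - 1*(-32782) = (-137 - 1*(-1728000) + 10440 + 38*14400) + 32782 = (-137 + 1728000 + 10440 + 547200) + 32782 = 2285503 + 32782 = 2318285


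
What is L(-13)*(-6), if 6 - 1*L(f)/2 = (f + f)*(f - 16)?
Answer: 8976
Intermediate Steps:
L(f) = 12 - 4*f*(-16 + f) (L(f) = 12 - 2*(f + f)*(f - 16) = 12 - 2*2*f*(-16 + f) = 12 - 4*f*(-16 + f))
L(-13)*(-6) = (12 - 4*(-13)² + 64*(-13))*(-6) = (12 - 4*169 - 832)*(-6) = (12 - 676 - 832)*(-6) = -1496*(-6) = 8976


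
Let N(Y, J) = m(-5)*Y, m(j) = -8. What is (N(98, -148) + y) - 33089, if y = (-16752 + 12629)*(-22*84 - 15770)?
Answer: 72605141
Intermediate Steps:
N(Y, J) = -8*Y
y = 72639014 (y = -4123*(-1848 - 15770) = -4123*(-17618) = 72639014)
(N(98, -148) + y) - 33089 = (-8*98 + 72639014) - 33089 = (-784 + 72639014) - 33089 = 72638230 - 33089 = 72605141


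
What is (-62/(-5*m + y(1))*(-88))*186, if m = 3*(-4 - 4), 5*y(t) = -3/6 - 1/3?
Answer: 6088896/719 ≈ 8468.6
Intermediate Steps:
y(t) = -1/6 (y(t) = (-3/6 - 1/3)/5 = (-3*1/6 - 1*1/3)/5 = (-1/2 - 1/3)/5 = (1/5)*(-5/6) = -1/6)
m = -24 (m = 3*(-8) = -24)
(-62/(-5*m + y(1))*(-88))*186 = (-62/(-5*(-24) - 1/6)*(-88))*186 = (-62/(120 - 1/6)*(-88))*186 = (-62/719/6*(-88))*186 = (-62*6/719*(-88))*186 = -372/719*(-88)*186 = (32736/719)*186 = 6088896/719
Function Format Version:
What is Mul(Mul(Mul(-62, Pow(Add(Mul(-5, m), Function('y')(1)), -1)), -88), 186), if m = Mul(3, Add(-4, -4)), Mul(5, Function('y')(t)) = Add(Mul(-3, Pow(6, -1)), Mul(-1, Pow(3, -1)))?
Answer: Rational(6088896, 719) ≈ 8468.6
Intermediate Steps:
Function('y')(t) = Rational(-1, 6) (Function('y')(t) = Mul(Rational(1, 5), Add(Mul(-3, Pow(6, -1)), Mul(-1, Pow(3, -1)))) = Mul(Rational(1, 5), Add(Mul(-3, Rational(1, 6)), Mul(-1, Rational(1, 3)))) = Mul(Rational(1, 5), Add(Rational(-1, 2), Rational(-1, 3))) = Mul(Rational(1, 5), Rational(-5, 6)) = Rational(-1, 6))
m = -24 (m = Mul(3, -8) = -24)
Mul(Mul(Mul(-62, Pow(Add(Mul(-5, m), Function('y')(1)), -1)), -88), 186) = Mul(Mul(Mul(-62, Pow(Add(Mul(-5, -24), Rational(-1, 6)), -1)), -88), 186) = Mul(Mul(Mul(-62, Pow(Add(120, Rational(-1, 6)), -1)), -88), 186) = Mul(Mul(Mul(-62, Pow(Rational(719, 6), -1)), -88), 186) = Mul(Mul(Mul(-62, Rational(6, 719)), -88), 186) = Mul(Mul(Rational(-372, 719), -88), 186) = Mul(Rational(32736, 719), 186) = Rational(6088896, 719)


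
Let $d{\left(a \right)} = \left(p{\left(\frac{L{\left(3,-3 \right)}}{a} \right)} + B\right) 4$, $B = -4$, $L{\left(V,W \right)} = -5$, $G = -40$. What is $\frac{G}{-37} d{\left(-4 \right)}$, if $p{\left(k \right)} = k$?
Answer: $- \frac{440}{37} \approx -11.892$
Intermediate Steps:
$d{\left(a \right)} = -16 - \frac{20}{a}$ ($d{\left(a \right)} = \left(- \frac{5}{a} - 4\right) 4 = \left(-4 - \frac{5}{a}\right) 4 = -16 - \frac{20}{a}$)
$\frac{G}{-37} d{\left(-4 \right)} = - \frac{40}{-37} \left(-16 - \frac{20}{-4}\right) = \left(-40\right) \left(- \frac{1}{37}\right) \left(-16 - -5\right) = \frac{40 \left(-16 + 5\right)}{37} = \frac{40}{37} \left(-11\right) = - \frac{440}{37}$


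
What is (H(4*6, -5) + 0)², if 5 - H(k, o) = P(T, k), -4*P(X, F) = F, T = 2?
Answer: 121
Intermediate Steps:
P(X, F) = -F/4
H(k, o) = 5 + k/4 (H(k, o) = 5 - (-1)*k/4 = 5 + k/4)
(H(4*6, -5) + 0)² = ((5 + (4*6)/4) + 0)² = ((5 + (¼)*24) + 0)² = ((5 + 6) + 0)² = (11 + 0)² = 11² = 121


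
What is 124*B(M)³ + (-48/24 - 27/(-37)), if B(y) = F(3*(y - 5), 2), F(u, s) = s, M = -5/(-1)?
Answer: 36657/37 ≈ 990.73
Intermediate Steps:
M = 5 (M = -5*(-1) = 5)
B(y) = 2
124*B(M)³ + (-48/24 - 27/(-37)) = 124*2³ + (-48/24 - 27/(-37)) = 124*8 + (-48*1/24 - 27*(-1/37)) = 992 + (-2 + 27/37) = 992 - 47/37 = 36657/37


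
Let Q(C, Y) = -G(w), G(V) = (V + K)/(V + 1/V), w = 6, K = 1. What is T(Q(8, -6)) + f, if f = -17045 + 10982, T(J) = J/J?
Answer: -6062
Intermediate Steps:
G(V) = (1 + V)/(V + 1/V) (G(V) = (V + 1)/(V + 1/V) = (1 + V)/(V + 1/V))
Q(C, Y) = -42/37 (Q(C, Y) = -6*(1 + 6)/(1 + 6²) = -6*7/(1 + 36) = -6*7/37 = -1*42/37 = -42/37)
T(J) = 1
f = -6063
T(Q(8, -6)) + f = 1 - 6063 = -6062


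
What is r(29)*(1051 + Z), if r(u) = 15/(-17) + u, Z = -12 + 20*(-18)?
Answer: 324562/17 ≈ 19092.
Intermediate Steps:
Z = -372 (Z = -12 - 360 = -372)
r(u) = -15/17 + u (r(u) = 15*(-1/17) + u = -15/17 + u)
r(29)*(1051 + Z) = (-15/17 + 29)*(1051 - 372) = (478/17)*679 = 324562/17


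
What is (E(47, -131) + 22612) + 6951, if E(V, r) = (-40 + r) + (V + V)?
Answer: 29486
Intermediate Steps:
E(V, r) = -40 + r + 2*V (E(V, r) = (-40 + r) + 2*V = -40 + r + 2*V)
(E(47, -131) + 22612) + 6951 = ((-40 - 131 + 2*47) + 22612) + 6951 = ((-40 - 131 + 94) + 22612) + 6951 = (-77 + 22612) + 6951 = 22535 + 6951 = 29486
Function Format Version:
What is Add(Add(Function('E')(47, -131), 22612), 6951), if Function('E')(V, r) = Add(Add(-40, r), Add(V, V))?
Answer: 29486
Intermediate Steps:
Function('E')(V, r) = Add(-40, r, Mul(2, V)) (Function('E')(V, r) = Add(Add(-40, r), Mul(2, V)) = Add(-40, r, Mul(2, V)))
Add(Add(Function('E')(47, -131), 22612), 6951) = Add(Add(Add(-40, -131, Mul(2, 47)), 22612), 6951) = Add(Add(Add(-40, -131, 94), 22612), 6951) = Add(Add(-77, 22612), 6951) = Add(22535, 6951) = 29486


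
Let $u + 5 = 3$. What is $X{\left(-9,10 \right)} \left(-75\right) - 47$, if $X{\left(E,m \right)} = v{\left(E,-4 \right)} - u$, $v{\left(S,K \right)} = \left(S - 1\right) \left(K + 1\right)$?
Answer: $-2447$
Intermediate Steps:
$u = -2$ ($u = -5 + 3 = -2$)
$v{\left(S,K \right)} = \left(1 + K\right) \left(-1 + S\right)$ ($v{\left(S,K \right)} = \left(-1 + S\right) \left(1 + K\right) = \left(1 + K\right) \left(-1 + S\right)$)
$X{\left(E,m \right)} = 5 - 3 E$ ($X{\left(E,m \right)} = \left(-1 + E - -4 - 4 E\right) - -2 = \left(-1 + E + 4 - 4 E\right) + 2 = \left(3 - 3 E\right) + 2 = 5 - 3 E$)
$X{\left(-9,10 \right)} \left(-75\right) - 47 = \left(5 - -27\right) \left(-75\right) - 47 = \left(5 + 27\right) \left(-75\right) - 47 = 32 \left(-75\right) - 47 = -2400 - 47 = -2447$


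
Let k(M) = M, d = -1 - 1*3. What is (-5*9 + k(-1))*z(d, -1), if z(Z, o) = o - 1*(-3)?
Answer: -92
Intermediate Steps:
d = -4 (d = -1 - 3 = -4)
z(Z, o) = 3 + o (z(Z, o) = o + 3 = 3 + o)
(-5*9 + k(-1))*z(d, -1) = (-5*9 - 1)*(3 - 1) = (-45 - 1)*2 = -46*2 = -92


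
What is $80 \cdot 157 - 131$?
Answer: $12429$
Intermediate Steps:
$80 \cdot 157 - 131 = 12560 - 131 = 12429$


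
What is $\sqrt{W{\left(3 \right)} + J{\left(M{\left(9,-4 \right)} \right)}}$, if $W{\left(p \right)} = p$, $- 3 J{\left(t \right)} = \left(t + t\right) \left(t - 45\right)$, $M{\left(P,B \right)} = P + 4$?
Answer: $\frac{29 \sqrt{3}}{3} \approx 16.743$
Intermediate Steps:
$M{\left(P,B \right)} = 4 + P$
$J{\left(t \right)} = - \frac{2 t \left(-45 + t\right)}{3}$ ($J{\left(t \right)} = - \frac{\left(t + t\right) \left(t - 45\right)}{3} = - \frac{2 t \left(-45 + t\right)}{3}$)
$\sqrt{W{\left(3 \right)} + J{\left(M{\left(9,-4 \right)} \right)}} = \sqrt{3 + \frac{2 \left(4 + 9\right) \left(45 - \left(4 + 9\right)\right)}{3}} = \sqrt{3 + \frac{2}{3} \cdot 13 \left(45 - 13\right)} = \sqrt{3 + \frac{2}{3} \cdot 13 \cdot 32} = \sqrt{3 + \frac{832}{3}} = \sqrt{\frac{841}{3}} = \frac{29 \sqrt{3}}{3}$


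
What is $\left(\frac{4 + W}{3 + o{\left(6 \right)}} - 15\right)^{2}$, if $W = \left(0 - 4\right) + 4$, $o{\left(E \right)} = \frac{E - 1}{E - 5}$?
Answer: $\frac{841}{4} \approx 210.25$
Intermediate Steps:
$o{\left(E \right)} = \frac{-1 + E}{-5 + E}$
$W = 0$ ($W = -4 + 4 = 0$)
$\left(\frac{4 + W}{3 + o{\left(6 \right)}} - 15\right)^{2} = \left(\frac{4 + 0}{3 + \frac{-1 + 6}{-5 + 6}} - 15\right)^{2} = \left(\frac{4}{3 + 1^{-1} \cdot 5} - 15\right)^{2} = \left(\frac{4}{3 + 1 \cdot 5} - 15\right)^{2} = \left(\frac{4}{3 + 5} - 15\right)^{2} = \left(\frac{4}{8} - 15\right)^{2} = \left(4 \cdot \frac{1}{8} - 15\right)^{2} = \left(\frac{1}{2} - 15\right)^{2} = \left(- \frac{29}{2}\right)^{2} = \frac{841}{4}$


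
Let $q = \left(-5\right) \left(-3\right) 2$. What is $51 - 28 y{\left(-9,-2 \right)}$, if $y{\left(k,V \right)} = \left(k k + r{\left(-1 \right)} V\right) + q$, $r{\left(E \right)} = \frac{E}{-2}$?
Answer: $-3029$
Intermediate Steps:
$r{\left(E \right)} = - \frac{E}{2}$ ($r{\left(E \right)} = E \left(- \frac{1}{2}\right) = - \frac{E}{2}$)
$q = 30$ ($q = 15 \cdot 2 = 30$)
$y{\left(k,V \right)} = 30 + k^{2} + \frac{V}{2}$ ($y{\left(k,V \right)} = \left(k k + \left(- \frac{1}{2}\right) \left(-1\right) V\right) + 30 = \left(k^{2} + \frac{V}{2}\right) + 30 = 30 + k^{2} + \frac{V}{2}$)
$51 - 28 y{\left(-9,-2 \right)} = 51 - 28 \left(30 + \left(-9\right)^{2} + \frac{1}{2} \left(-2\right)\right) = 51 - 28 \left(30 + 81 - 1\right) = 51 - 3080 = -3029$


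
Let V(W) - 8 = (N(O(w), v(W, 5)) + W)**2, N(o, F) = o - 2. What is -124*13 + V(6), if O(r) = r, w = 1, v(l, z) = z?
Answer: -1579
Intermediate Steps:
N(o, F) = -2 + o
V(W) = 8 + (-1 + W)**2 (V(W) = 8 + ((-2 + 1) + W)**2 = 8 + (-1 + W)**2)
-124*13 + V(6) = -124*13 + (8 + (-1 + 6)**2) = -1612 + (8 + 5**2) = -1612 + (8 + 25) = -1612 + 33 = -1579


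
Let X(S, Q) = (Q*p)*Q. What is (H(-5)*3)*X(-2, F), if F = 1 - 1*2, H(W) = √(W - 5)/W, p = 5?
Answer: -3*I*√10 ≈ -9.4868*I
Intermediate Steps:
H(W) = √(-5 + W)/W
F = -1 (F = 1 - 2 = -1)
X(S, Q) = 5*Q² (X(S, Q) = (Q*5)*Q = (5*Q)*Q = 5*Q²)
(H(-5)*3)*X(-2, F) = ((√(-5 - 5)/(-5))*3)*(5*(-1)²) = (-I*√10/5*3)*(5*1) = (-I*√10/5*3)*5 = -3*I*√10/5*5 = -3*I*√10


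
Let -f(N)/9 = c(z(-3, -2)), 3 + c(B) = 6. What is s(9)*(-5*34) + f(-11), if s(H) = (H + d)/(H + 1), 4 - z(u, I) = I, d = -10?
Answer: -10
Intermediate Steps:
z(u, I) = 4 - I
c(B) = 3 (c(B) = -3 + 6 = 3)
s(H) = (-10 + H)/(1 + H) (s(H) = (H - 10)/(H + 1) = (-10 + H)/(1 + H))
f(N) = -27 (f(N) = -9*3 = -27)
s(9)*(-5*34) + f(-11) = ((-10 + 9)/(1 + 9))*(-5*34) - 27 = (-1/10)*(-170) - 27 = ((⅒)*(-1))*(-170) - 27 = -⅒*(-170) - 27 = 17 - 27 = -10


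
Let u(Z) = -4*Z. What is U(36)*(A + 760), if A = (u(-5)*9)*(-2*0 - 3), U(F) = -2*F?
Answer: -15840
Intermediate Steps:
A = -540 (A = (-4*(-5)*9)*(-2*0 - 3) = (20*9)*(0 - 3) = 180*(-3) = -540)
U(36)*(A + 760) = (-2*36)*(-540 + 760) = -72*220 = -15840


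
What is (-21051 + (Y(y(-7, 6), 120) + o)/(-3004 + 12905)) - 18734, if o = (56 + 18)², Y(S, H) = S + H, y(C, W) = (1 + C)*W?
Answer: -393905725/9901 ≈ -39784.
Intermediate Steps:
y(C, W) = W*(1 + C)
Y(S, H) = H + S
o = 5476 (o = 74² = 5476)
(-21051 + (Y(y(-7, 6), 120) + o)/(-3004 + 12905)) - 18734 = (-21051 + ((120 + 6*(1 - 7)) + 5476)/(-3004 + 12905)) - 18734 = (-21051 + ((120 + 6*(-6)) + 5476)/9901) - 18734 = (-21051 + ((120 - 36) + 5476)*(1/9901)) - 18734 = (-21051 + (84 + 5476)*(1/9901)) - 18734 = (-21051 + 5560*(1/9901)) - 18734 = (-21051 + 5560/9901) - 18734 = -208420391/9901 - 18734 = -393905725/9901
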